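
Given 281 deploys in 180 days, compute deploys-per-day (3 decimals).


Formula: deployments per day = releases / days
= 281 / 180
= 1.561 deploys/day
(equivalently, 10.93 deploys/week)

1.561 deploys/day


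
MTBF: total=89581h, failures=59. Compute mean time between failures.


Formula: MTBF = Total operating time / Number of failures
MTBF = 89581 / 59
MTBF = 1518.32 hours

1518.32 hours


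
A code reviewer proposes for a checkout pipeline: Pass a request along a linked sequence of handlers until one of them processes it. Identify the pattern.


This matches the Chain of Responsibility pattern

Chain of Responsibility


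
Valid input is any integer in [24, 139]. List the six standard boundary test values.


Range: [24, 139]
Boundaries: just below min, min, min+1, max-1, max, just above max
Values: [23, 24, 25, 138, 139, 140]

[23, 24, 25, 138, 139, 140]


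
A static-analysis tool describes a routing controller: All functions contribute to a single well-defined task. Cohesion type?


Reasoning: Best: single purpose
Type: Functional cohesion

Functional cohesion


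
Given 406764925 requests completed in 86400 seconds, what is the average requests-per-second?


Formula: throughput = requests / seconds
throughput = 406764925 / 86400
throughput = 4707.93 requests/second

4707.93 requests/second


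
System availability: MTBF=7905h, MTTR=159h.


Availability = MTBF / (MTBF + MTTR)
Availability = 7905 / (7905 + 159)
Availability = 7905 / 8064
Availability = 98.0283%

98.0283%


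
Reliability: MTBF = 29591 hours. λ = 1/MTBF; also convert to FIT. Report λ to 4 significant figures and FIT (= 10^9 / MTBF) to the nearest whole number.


Formula: λ = 1 / MTBF; FIT = λ × 1e9 = 1e9 / MTBF
λ = 1 / 29591 ≈ 3.379e-05 failures/hour
FIT = 1e9 / 29591 ≈ 33794 failures per 1e9 hours (nearest whole number)

λ = 3.379e-05 /h, FIT = 33794


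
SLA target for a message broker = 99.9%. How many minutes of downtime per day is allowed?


Formula: allowed downtime = period * (100 - SLA) / 100
Period (day) = 1440 minutes
Unavailability fraction = (100 - 99.9) / 100
Allowed downtime = 1440 * (100 - 99.9) / 100
Allowed downtime = 1.44 minutes

1.44 minutes


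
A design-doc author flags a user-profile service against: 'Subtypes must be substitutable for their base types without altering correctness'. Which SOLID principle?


This describes the Liskov Substitution Principle (LSP)

Liskov Substitution Principle (LSP)


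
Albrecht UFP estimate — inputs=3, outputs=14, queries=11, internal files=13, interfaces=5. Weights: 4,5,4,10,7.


UFP = EI*4 + EO*5 + EQ*4 + ILF*10 + EIF*7
UFP = 3*4 + 14*5 + 11*4 + 13*10 + 5*7
UFP = 12 + 70 + 44 + 130 + 35
UFP = 291

291


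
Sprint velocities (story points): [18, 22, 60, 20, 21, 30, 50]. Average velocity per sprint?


Formula: Avg velocity = Total points / Number of sprints
Points: [18, 22, 60, 20, 21, 30, 50]
Sum = 18 + 22 + 60 + 20 + 21 + 30 + 50 = 221
Avg velocity = 221 / 7 = 31.57 points/sprint

31.57 points/sprint


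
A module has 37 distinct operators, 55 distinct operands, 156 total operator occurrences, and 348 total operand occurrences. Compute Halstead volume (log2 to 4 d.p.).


Formula: V = N * log2(η), where N = N1 + N2 and η = η1 + η2
η = 37 + 55 = 92
N = 156 + 348 = 504
log2(92) ≈ 6.5236
V = 504 * 6.5236 = 3287.89

3287.89


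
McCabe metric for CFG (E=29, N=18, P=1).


Formula: V(G) = E - N + 2P
V(G) = 29 - 18 + 2*1
V(G) = 11 + 2
V(G) = 13

13


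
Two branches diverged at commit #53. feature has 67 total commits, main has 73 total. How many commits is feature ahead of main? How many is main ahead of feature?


Common ancestor: commit #53
feature commits after divergence: 67 - 53 = 14
main commits after divergence: 73 - 53 = 20
feature is 14 commits ahead of main
main is 20 commits ahead of feature

feature ahead: 14, main ahead: 20


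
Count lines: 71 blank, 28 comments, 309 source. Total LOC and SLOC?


Total LOC = blank + comment + code
Total LOC = 71 + 28 + 309 = 408
SLOC (source only) = code = 309

Total LOC: 408, SLOC: 309


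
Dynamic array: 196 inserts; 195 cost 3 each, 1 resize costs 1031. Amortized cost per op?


Formula: Amortized cost = Total cost / Operations
Total cost = (195 * 3) + (1 * 1031)
Total cost = 585 + 1031 = 1616
Amortized = 1616 / 196 = 8.2449

8.2449


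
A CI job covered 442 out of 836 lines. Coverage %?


Coverage = covered / total * 100
Coverage = 442 / 836 * 100
Coverage = 52.87%

52.87%


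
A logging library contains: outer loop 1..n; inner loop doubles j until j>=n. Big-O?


Reasoning: linear outer times logarithmic inner
Complexity: O(n log n)

O(n log n)


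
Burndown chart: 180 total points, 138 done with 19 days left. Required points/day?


Formula: Required rate = Remaining points / Days left
Remaining = 180 - 138 = 42 points
Required rate = 42 / 19 = 2.21 points/day

2.21 points/day


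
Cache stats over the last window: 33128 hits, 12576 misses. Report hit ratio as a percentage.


Formula: hit rate = hits / (hits + misses) * 100
hit rate = 33128 / (33128 + 12576) * 100
hit rate = 33128 / 45704 * 100
hit rate = 72.48%

72.48%


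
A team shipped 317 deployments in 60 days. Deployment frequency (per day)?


Formula: deployments per day = releases / days
= 317 / 60
= 5.283 deploys/day
(equivalently, 36.98 deploys/week)

5.283 deploys/day


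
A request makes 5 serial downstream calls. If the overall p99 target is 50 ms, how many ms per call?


Formula: per_stage = total_budget / stages
per_stage = 50 / 5
per_stage = 10.0 ms

10.0 ms


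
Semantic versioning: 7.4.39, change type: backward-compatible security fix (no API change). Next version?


Current: 7.4.39
Change category: 'backward-compatible security fix (no API change)' → patch bump
SemVer rule: patch bump → increment PATCH (MAJOR and MINOR unchanged)
New: 7.4.40

7.4.40


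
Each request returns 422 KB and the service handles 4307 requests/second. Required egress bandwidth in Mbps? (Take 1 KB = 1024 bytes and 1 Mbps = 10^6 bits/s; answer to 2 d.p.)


Formula: Mbps = payload_bytes * RPS * 8 / 1e6
Payload per request = 422 KB = 422 * 1024 = 432128 bytes
Total bytes/sec = 432128 * 4307 = 1861175296
Total bits/sec = 1861175296 * 8 = 14889402368
Mbps = 14889402368 / 1e6 = 14889.4

14889.4 Mbps


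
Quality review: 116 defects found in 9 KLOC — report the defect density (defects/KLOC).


Defect density = defects / KLOC
Defect density = 116 / 9
Defect density = 12.889 defects/KLOC

12.889 defects/KLOC


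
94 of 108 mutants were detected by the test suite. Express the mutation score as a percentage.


Mutation score = killed / total * 100
Mutation score = 94 / 108 * 100
Mutation score = 87.04%

87.04%


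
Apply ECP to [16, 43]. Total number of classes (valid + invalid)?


Valid range: [16, 43]
Class 1: x < 16 — invalid
Class 2: 16 ≤ x ≤ 43 — valid
Class 3: x > 43 — invalid
Total equivalence classes: 3

3 equivalence classes


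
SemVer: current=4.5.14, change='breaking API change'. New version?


Current: 4.5.14
Change category: 'breaking API change' → major bump
SemVer rule: major bump → increment MAJOR, reset MINOR and PATCH to 0
New: 5.0.0

5.0.0


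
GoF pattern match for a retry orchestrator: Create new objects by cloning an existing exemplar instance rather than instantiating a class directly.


This matches the Prototype pattern

Prototype


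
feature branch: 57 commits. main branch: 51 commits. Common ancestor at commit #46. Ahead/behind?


Common ancestor: commit #46
feature commits after divergence: 57 - 46 = 11
main commits after divergence: 51 - 46 = 5
feature is 11 commits ahead of main
main is 5 commits ahead of feature

feature ahead: 11, main ahead: 5


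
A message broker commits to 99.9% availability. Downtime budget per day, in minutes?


Formula: allowed downtime = period * (100 - SLA) / 100
Period (day) = 1440 minutes
Unavailability fraction = (100 - 99.9) / 100
Allowed downtime = 1440 * (100 - 99.9) / 100
Allowed downtime = 1.44 minutes

1.44 minutes


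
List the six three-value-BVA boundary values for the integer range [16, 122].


Range: [16, 122]
Boundaries: just below min, min, min+1, max-1, max, just above max
Values: [15, 16, 17, 121, 122, 123]

[15, 16, 17, 121, 122, 123]


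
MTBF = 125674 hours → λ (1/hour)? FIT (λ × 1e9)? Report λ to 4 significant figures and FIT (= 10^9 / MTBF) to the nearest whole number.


Formula: λ = 1 / MTBF; FIT = λ × 1e9 = 1e9 / MTBF
λ = 1 / 125674 ≈ 7.957e-06 failures/hour
FIT = 1e9 / 125674 ≈ 7957 failures per 1e9 hours (nearest whole number)

λ = 7.957e-06 /h, FIT = 7957


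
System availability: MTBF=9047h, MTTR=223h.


Availability = MTBF / (MTBF + MTTR)
Availability = 9047 / (9047 + 223)
Availability = 9047 / 9270
Availability = 97.5944%

97.5944%


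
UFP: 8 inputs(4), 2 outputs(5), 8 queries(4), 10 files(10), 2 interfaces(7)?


UFP = EI*4 + EO*5 + EQ*4 + ILF*10 + EIF*7
UFP = 8*4 + 2*5 + 8*4 + 10*10 + 2*7
UFP = 32 + 10 + 32 + 100 + 14
UFP = 188

188


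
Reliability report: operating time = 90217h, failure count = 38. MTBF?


Formula: MTBF = Total operating time / Number of failures
MTBF = 90217 / 38
MTBF = 2374.13 hours

2374.13 hours


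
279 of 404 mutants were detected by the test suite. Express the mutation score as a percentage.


Mutation score = killed / total * 100
Mutation score = 279 / 404 * 100
Mutation score = 69.06%

69.06%


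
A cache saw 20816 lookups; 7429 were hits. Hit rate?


Formula: hit rate = hits / (hits + misses) * 100
hit rate = 7429 / (7429 + 13387) * 100
hit rate = 7429 / 20816 * 100
hit rate = 35.69%

35.69%


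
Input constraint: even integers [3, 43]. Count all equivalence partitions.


Constraint: even integers in [3, 43]
Class 1: x < 3 — out-of-range invalid
Class 2: x in [3,43] but odd — wrong type invalid
Class 3: x in [3,43] and even — valid
Class 4: x > 43 — out-of-range invalid
Total equivalence classes: 4

4 equivalence classes


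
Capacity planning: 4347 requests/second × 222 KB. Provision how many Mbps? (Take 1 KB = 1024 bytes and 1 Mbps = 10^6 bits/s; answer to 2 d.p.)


Formula: Mbps = payload_bytes * RPS * 8 / 1e6
Payload per request = 222 KB = 222 * 1024 = 227328 bytes
Total bytes/sec = 227328 * 4347 = 988194816
Total bits/sec = 988194816 * 8 = 7905558528
Mbps = 7905558528 / 1e6 = 7905.56

7905.56 Mbps


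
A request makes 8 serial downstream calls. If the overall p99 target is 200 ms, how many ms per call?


Formula: per_stage = total_budget / stages
per_stage = 200 / 8
per_stage = 25.0 ms

25.0 ms


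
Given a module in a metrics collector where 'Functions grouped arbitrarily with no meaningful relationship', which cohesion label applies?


Reasoning: Worst: random grouping
Type: Coincidental cohesion

Coincidental cohesion


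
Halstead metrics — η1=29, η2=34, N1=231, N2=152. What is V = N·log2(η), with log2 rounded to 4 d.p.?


Formula: V = N * log2(η), where N = N1 + N2 and η = η1 + η2
η = 29 + 34 = 63
N = 231 + 152 = 383
log2(63) ≈ 5.9773
V = 383 * 5.9773 = 2289.31

2289.31


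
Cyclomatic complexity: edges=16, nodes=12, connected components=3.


Formula: V(G) = E - N + 2P
V(G) = 16 - 12 + 2*3
V(G) = 4 + 6
V(G) = 10

10


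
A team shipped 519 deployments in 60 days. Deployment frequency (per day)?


Formula: deployments per day = releases / days
= 519 / 60
= 8.65 deploys/day
(equivalently, 60.55 deploys/week)

8.65 deploys/day


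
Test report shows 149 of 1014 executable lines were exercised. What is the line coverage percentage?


Coverage = covered / total * 100
Coverage = 149 / 1014 * 100
Coverage = 14.69%

14.69%


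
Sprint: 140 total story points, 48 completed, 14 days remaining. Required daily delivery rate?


Formula: Required rate = Remaining points / Days left
Remaining = 140 - 48 = 92 points
Required rate = 92 / 14 = 6.57 points/day

6.57 points/day


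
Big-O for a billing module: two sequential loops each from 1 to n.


Reasoning: sequential dominates: O(n) + O(n) = O(n)
Complexity: O(n)

O(n)


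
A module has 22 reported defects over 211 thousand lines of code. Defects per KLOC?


Defect density = defects / KLOC
Defect density = 22 / 211
Defect density = 0.104 defects/KLOC

0.104 defects/KLOC


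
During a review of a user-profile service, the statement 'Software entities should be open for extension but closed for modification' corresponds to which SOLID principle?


This describes the Open/Closed Principle (OCP)

Open/Closed Principle (OCP)


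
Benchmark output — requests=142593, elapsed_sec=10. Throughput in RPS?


Formula: throughput = requests / seconds
throughput = 142593 / 10
throughput = 14259.3 requests/second

14259.3 requests/second


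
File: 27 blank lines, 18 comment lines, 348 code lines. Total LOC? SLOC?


Total LOC = blank + comment + code
Total LOC = 27 + 18 + 348 = 393
SLOC (source only) = code = 348

Total LOC: 393, SLOC: 348


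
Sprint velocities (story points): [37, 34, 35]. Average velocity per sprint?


Formula: Avg velocity = Total points / Number of sprints
Points: [37, 34, 35]
Sum = 37 + 34 + 35 = 106
Avg velocity = 106 / 3 = 35.33 points/sprint

35.33 points/sprint


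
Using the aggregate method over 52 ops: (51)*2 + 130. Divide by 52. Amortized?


Formula: Amortized cost = Total cost / Operations
Total cost = (51 * 2) + (1 * 130)
Total cost = 102 + 130 = 232
Amortized = 232 / 52 = 4.4615

4.4615


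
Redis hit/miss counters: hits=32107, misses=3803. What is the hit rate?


Formula: hit rate = hits / (hits + misses) * 100
hit rate = 32107 / (32107 + 3803) * 100
hit rate = 32107 / 35910 * 100
hit rate = 89.41%

89.41%


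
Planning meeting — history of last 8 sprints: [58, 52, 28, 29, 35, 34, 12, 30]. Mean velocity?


Formula: Avg velocity = Total points / Number of sprints
Points: [58, 52, 28, 29, 35, 34, 12, 30]
Sum = 58 + 52 + 28 + 29 + 35 + 34 + 12 + 30 = 278
Avg velocity = 278 / 8 = 34.75 points/sprint

34.75 points/sprint


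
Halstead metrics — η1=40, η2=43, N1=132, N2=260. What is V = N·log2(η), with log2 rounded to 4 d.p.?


Formula: V = N * log2(η), where N = N1 + N2 and η = η1 + η2
η = 40 + 43 = 83
N = 132 + 260 = 392
log2(83) ≈ 6.3750
V = 392 * 6.3750 = 2499.00

2499.00


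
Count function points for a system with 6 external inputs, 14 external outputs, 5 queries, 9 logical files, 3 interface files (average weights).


UFP = EI*4 + EO*5 + EQ*4 + ILF*10 + EIF*7
UFP = 6*4 + 14*5 + 5*4 + 9*10 + 3*7
UFP = 24 + 70 + 20 + 90 + 21
UFP = 225

225


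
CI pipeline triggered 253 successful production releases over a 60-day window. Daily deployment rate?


Formula: deployments per day = releases / days
= 253 / 60
= 4.217 deploys/day
(equivalently, 29.52 deploys/week)

4.217 deploys/day


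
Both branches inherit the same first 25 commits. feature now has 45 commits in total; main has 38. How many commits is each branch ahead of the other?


Common ancestor: commit #25
feature commits after divergence: 45 - 25 = 20
main commits after divergence: 38 - 25 = 13
feature is 20 commits ahead of main
main is 13 commits ahead of feature

feature ahead: 20, main ahead: 13


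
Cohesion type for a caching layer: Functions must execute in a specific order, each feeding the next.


Reasoning: Output of one is input to next
Type: Sequential cohesion

Sequential cohesion


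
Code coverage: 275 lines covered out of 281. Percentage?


Coverage = covered / total * 100
Coverage = 275 / 281 * 100
Coverage = 97.86%

97.86%


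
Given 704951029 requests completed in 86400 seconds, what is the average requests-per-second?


Formula: throughput = requests / seconds
throughput = 704951029 / 86400
throughput = 8159.16 requests/second

8159.16 requests/second


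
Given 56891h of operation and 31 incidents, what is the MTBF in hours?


Formula: MTBF = Total operating time / Number of failures
MTBF = 56891 / 31
MTBF = 1835.19 hours

1835.19 hours


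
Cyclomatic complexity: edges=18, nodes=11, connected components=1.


Formula: V(G) = E - N + 2P
V(G) = 18 - 11 + 2*1
V(G) = 7 + 2
V(G) = 9

9


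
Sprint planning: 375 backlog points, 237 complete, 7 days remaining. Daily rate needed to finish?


Formula: Required rate = Remaining points / Days left
Remaining = 375 - 237 = 138 points
Required rate = 138 / 7 = 19.71 points/day

19.71 points/day


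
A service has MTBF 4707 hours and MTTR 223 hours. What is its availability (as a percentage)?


Availability = MTBF / (MTBF + MTTR)
Availability = 4707 / (4707 + 223)
Availability = 4707 / 4930
Availability = 95.4767%

95.4767%


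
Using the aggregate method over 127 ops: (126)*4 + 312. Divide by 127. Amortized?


Formula: Amortized cost = Total cost / Operations
Total cost = (126 * 4) + (1 * 312)
Total cost = 504 + 312 = 816
Amortized = 816 / 127 = 6.4252

6.4252


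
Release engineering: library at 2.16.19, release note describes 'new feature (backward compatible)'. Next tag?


Current: 2.16.19
Change category: 'new feature (backward compatible)' → minor bump
SemVer rule: minor bump → increment MINOR, reset PATCH to 0 (MAJOR unchanged)
New: 2.17.0

2.17.0


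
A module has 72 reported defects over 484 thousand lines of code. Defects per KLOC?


Defect density = defects / KLOC
Defect density = 72 / 484
Defect density = 0.149 defects/KLOC

0.149 defects/KLOC


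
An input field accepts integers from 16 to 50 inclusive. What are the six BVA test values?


Range: [16, 50]
Boundaries: just below min, min, min+1, max-1, max, just above max
Values: [15, 16, 17, 49, 50, 51]

[15, 16, 17, 49, 50, 51]


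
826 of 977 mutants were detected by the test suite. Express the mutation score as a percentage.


Mutation score = killed / total * 100
Mutation score = 826 / 977 * 100
Mutation score = 84.54%

84.54%


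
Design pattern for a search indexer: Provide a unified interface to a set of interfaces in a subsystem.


This matches the Facade pattern

Facade


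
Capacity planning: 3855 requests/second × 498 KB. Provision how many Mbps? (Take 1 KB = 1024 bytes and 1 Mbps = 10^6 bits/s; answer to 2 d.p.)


Formula: Mbps = payload_bytes * RPS * 8 / 1e6
Payload per request = 498 KB = 498 * 1024 = 509952 bytes
Total bytes/sec = 509952 * 3855 = 1965864960
Total bits/sec = 1965864960 * 8 = 15726919680
Mbps = 15726919680 / 1e6 = 15726.92

15726.92 Mbps


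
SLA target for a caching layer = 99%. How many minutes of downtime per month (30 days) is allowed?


Formula: allowed downtime = period * (100 - SLA) / 100
Period (month (30 days)) = 43200 minutes
Unavailability fraction = (100 - 99.0) / 100
Allowed downtime = 43200 * (100 - 99.0) / 100
Allowed downtime = 432.0 minutes

432.0 minutes


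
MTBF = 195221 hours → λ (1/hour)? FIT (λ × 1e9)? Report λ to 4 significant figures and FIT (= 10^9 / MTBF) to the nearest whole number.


Formula: λ = 1 / MTBF; FIT = λ × 1e9 = 1e9 / MTBF
λ = 1 / 195221 ≈ 5.122e-06 failures/hour
FIT = 1e9 / 195221 ≈ 5122 failures per 1e9 hours (nearest whole number)

λ = 5.122e-06 /h, FIT = 5122


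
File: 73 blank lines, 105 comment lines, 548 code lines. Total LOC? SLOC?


Total LOC = blank + comment + code
Total LOC = 73 + 105 + 548 = 726
SLOC (source only) = code = 548

Total LOC: 726, SLOC: 548


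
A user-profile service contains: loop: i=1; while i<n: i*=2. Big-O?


Reasoning: i doubles each step so iterations are log2(n)
Complexity: O(log n)

O(log n)


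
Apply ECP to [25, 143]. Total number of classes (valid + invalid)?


Valid range: [25, 143]
Class 1: x < 25 — invalid
Class 2: 25 ≤ x ≤ 143 — valid
Class 3: x > 143 — invalid
Total equivalence classes: 3

3 equivalence classes


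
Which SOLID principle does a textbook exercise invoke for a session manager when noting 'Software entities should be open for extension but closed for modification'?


This describes the Open/Closed Principle (OCP)

Open/Closed Principle (OCP)


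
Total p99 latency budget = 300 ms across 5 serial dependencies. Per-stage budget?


Formula: per_stage = total_budget / stages
per_stage = 300 / 5
per_stage = 60.0 ms

60.0 ms


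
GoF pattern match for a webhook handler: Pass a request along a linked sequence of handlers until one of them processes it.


This matches the Chain of Responsibility pattern

Chain of Responsibility


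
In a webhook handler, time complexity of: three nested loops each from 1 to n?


Reasoning: three levels of nesting over n
Complexity: O(n^3)

O(n^3)


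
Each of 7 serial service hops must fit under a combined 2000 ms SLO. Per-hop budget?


Formula: per_stage = total_budget / stages
per_stage = 2000 / 7
per_stage = 285.71 ms

285.71 ms


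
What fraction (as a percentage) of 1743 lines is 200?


Coverage = covered / total * 100
Coverage = 200 / 1743 * 100
Coverage = 11.47%

11.47%


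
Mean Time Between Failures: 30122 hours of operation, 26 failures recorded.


Formula: MTBF = Total operating time / Number of failures
MTBF = 30122 / 26
MTBF = 1158.54 hours

1158.54 hours


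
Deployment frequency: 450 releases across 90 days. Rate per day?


Formula: deployments per day = releases / days
= 450 / 90
= 5.0 deploys/day
(equivalently, 35.0 deploys/week)

5.0 deploys/day


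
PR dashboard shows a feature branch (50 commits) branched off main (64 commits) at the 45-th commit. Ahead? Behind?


Common ancestor: commit #45
feature commits after divergence: 50 - 45 = 5
main commits after divergence: 64 - 45 = 19
feature is 5 commits ahead of main
main is 19 commits ahead of feature

feature ahead: 5, main ahead: 19


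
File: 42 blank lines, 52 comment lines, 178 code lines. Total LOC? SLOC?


Total LOC = blank + comment + code
Total LOC = 42 + 52 + 178 = 272
SLOC (source only) = code = 178

Total LOC: 272, SLOC: 178


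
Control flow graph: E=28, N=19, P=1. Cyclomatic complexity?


Formula: V(G) = E - N + 2P
V(G) = 28 - 19 + 2*1
V(G) = 9 + 2
V(G) = 11

11


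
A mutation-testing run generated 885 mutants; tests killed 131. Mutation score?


Mutation score = killed / total * 100
Mutation score = 131 / 885 * 100
Mutation score = 14.8%

14.8%


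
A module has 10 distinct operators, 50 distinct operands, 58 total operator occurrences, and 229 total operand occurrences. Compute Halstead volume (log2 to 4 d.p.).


Formula: V = N * log2(η), where N = N1 + N2 and η = η1 + η2
η = 10 + 50 = 60
N = 58 + 229 = 287
log2(60) ≈ 5.9069
V = 287 * 5.9069 = 1695.28

1695.28


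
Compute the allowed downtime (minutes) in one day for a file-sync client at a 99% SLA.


Formula: allowed downtime = period * (100 - SLA) / 100
Period (day) = 1440 minutes
Unavailability fraction = (100 - 99.0) / 100
Allowed downtime = 1440 * (100 - 99.0) / 100
Allowed downtime = 14.4 minutes

14.4 minutes


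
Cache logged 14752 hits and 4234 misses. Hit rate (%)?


Formula: hit rate = hits / (hits + misses) * 100
hit rate = 14752 / (14752 + 4234) * 100
hit rate = 14752 / 18986 * 100
hit rate = 77.7%

77.7%


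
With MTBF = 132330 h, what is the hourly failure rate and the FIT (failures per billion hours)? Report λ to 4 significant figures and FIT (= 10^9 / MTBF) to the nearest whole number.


Formula: λ = 1 / MTBF; FIT = λ × 1e9 = 1e9 / MTBF
λ = 1 / 132330 ≈ 7.557e-06 failures/hour
FIT = 1e9 / 132330 ≈ 7557 failures per 1e9 hours (nearest whole number)

λ = 7.557e-06 /h, FIT = 7557


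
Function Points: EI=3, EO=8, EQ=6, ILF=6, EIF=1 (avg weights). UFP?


UFP = EI*4 + EO*5 + EQ*4 + ILF*10 + EIF*7
UFP = 3*4 + 8*5 + 6*4 + 6*10 + 1*7
UFP = 12 + 40 + 24 + 60 + 7
UFP = 143

143


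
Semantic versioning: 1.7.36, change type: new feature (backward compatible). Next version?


Current: 1.7.36
Change category: 'new feature (backward compatible)' → minor bump
SemVer rule: minor bump → increment MINOR, reset PATCH to 0 (MAJOR unchanged)
New: 1.8.0

1.8.0


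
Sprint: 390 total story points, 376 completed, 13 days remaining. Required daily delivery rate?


Formula: Required rate = Remaining points / Days left
Remaining = 390 - 376 = 14 points
Required rate = 14 / 13 = 1.08 points/day

1.08 points/day


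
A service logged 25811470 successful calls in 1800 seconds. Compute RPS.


Formula: throughput = requests / seconds
throughput = 25811470 / 1800
throughput = 14339.71 requests/second

14339.71 requests/second


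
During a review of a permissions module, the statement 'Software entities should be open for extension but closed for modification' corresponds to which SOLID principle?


This describes the Open/Closed Principle (OCP)

Open/Closed Principle (OCP)


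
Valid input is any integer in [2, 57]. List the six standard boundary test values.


Range: [2, 57]
Boundaries: just below min, min, min+1, max-1, max, just above max
Values: [1, 2, 3, 56, 57, 58]

[1, 2, 3, 56, 57, 58]


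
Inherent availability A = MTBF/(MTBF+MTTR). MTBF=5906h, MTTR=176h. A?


Availability = MTBF / (MTBF + MTTR)
Availability = 5906 / (5906 + 176)
Availability = 5906 / 6082
Availability = 97.1062%

97.1062%


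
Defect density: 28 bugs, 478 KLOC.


Defect density = defects / KLOC
Defect density = 28 / 478
Defect density = 0.059 defects/KLOC

0.059 defects/KLOC


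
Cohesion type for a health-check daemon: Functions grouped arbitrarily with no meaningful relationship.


Reasoning: Worst: random grouping
Type: Coincidental cohesion

Coincidental cohesion


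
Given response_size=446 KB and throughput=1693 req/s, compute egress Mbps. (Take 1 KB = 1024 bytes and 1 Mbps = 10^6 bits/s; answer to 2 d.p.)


Formula: Mbps = payload_bytes * RPS * 8 / 1e6
Payload per request = 446 KB = 446 * 1024 = 456704 bytes
Total bytes/sec = 456704 * 1693 = 773199872
Total bits/sec = 773199872 * 8 = 6185598976
Mbps = 6185598976 / 1e6 = 6185.6

6185.6 Mbps


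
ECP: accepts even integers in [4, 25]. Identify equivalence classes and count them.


Constraint: even integers in [4, 25]
Class 1: x < 4 — out-of-range invalid
Class 2: x in [4,25] but odd — wrong type invalid
Class 3: x in [4,25] and even — valid
Class 4: x > 25 — out-of-range invalid
Total equivalence classes: 4

4 equivalence classes


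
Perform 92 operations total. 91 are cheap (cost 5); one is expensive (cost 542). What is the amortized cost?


Formula: Amortized cost = Total cost / Operations
Total cost = (91 * 5) + (1 * 542)
Total cost = 455 + 542 = 997
Amortized = 997 / 92 = 10.837

10.837


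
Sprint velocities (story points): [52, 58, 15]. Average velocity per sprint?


Formula: Avg velocity = Total points / Number of sprints
Points: [52, 58, 15]
Sum = 52 + 58 + 15 = 125
Avg velocity = 125 / 3 = 41.67 points/sprint

41.67 points/sprint


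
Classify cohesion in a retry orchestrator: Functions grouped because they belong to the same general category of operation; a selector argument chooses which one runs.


Reasoning: Grouped by category of activity, not by data or sequence
Type: Logical cohesion

Logical cohesion


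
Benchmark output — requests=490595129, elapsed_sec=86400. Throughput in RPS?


Formula: throughput = requests / seconds
throughput = 490595129 / 86400
throughput = 5678.18 requests/second

5678.18 requests/second


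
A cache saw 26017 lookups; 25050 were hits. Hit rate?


Formula: hit rate = hits / (hits + misses) * 100
hit rate = 25050 / (25050 + 967) * 100
hit rate = 25050 / 26017 * 100
hit rate = 96.28%

96.28%


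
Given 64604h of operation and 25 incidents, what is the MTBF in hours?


Formula: MTBF = Total operating time / Number of failures
MTBF = 64604 / 25
MTBF = 2584.16 hours

2584.16 hours


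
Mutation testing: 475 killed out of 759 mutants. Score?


Mutation score = killed / total * 100
Mutation score = 475 / 759 * 100
Mutation score = 62.58%

62.58%


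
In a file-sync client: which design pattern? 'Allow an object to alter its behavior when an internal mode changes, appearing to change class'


This matches the State pattern

State


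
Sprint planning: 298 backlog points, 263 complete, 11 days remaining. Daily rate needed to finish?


Formula: Required rate = Remaining points / Days left
Remaining = 298 - 263 = 35 points
Required rate = 35 / 11 = 3.18 points/day

3.18 points/day


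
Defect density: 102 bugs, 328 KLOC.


Defect density = defects / KLOC
Defect density = 102 / 328
Defect density = 0.311 defects/KLOC

0.311 defects/KLOC


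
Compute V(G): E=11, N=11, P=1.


Formula: V(G) = E - N + 2P
V(G) = 11 - 11 + 2*1
V(G) = 0 + 2
V(G) = 2

2


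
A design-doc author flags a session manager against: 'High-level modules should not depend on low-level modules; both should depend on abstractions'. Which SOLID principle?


This describes the Dependency Inversion Principle (DIP)

Dependency Inversion Principle (DIP)


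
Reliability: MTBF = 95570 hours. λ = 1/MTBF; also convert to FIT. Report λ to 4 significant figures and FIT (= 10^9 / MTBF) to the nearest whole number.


Formula: λ = 1 / MTBF; FIT = λ × 1e9 = 1e9 / MTBF
λ = 1 / 95570 ≈ 1.046e-05 failures/hour
FIT = 1e9 / 95570 ≈ 10464 failures per 1e9 hours (nearest whole number)

λ = 1.046e-05 /h, FIT = 10464


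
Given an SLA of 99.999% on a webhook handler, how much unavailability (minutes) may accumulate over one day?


Formula: allowed downtime = period * (100 - SLA) / 100
Period (day) = 1440 minutes
Unavailability fraction = (100 - 99.999) / 100
Allowed downtime = 1440 * (100 - 99.999) / 100
Allowed downtime = 0.0144 minutes

0.0144 minutes


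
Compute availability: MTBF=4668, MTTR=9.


Availability = MTBF / (MTBF + MTTR)
Availability = 4668 / (4668 + 9)
Availability = 4668 / 4677
Availability = 99.8076%

99.8076%


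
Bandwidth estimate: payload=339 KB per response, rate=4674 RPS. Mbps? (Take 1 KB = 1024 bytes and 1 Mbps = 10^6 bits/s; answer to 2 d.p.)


Formula: Mbps = payload_bytes * RPS * 8 / 1e6
Payload per request = 339 KB = 339 * 1024 = 347136 bytes
Total bytes/sec = 347136 * 4674 = 1622513664
Total bits/sec = 1622513664 * 8 = 12980109312
Mbps = 12980109312 / 1e6 = 12980.11

12980.11 Mbps


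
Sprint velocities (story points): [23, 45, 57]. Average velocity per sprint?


Formula: Avg velocity = Total points / Number of sprints
Points: [23, 45, 57]
Sum = 23 + 45 + 57 = 125
Avg velocity = 125 / 3 = 41.67 points/sprint

41.67 points/sprint


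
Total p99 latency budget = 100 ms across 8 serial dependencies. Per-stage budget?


Formula: per_stage = total_budget / stages
per_stage = 100 / 8
per_stage = 12.5 ms

12.5 ms


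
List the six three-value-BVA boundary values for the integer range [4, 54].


Range: [4, 54]
Boundaries: just below min, min, min+1, max-1, max, just above max
Values: [3, 4, 5, 53, 54, 55]

[3, 4, 5, 53, 54, 55]


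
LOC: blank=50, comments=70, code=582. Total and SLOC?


Total LOC = blank + comment + code
Total LOC = 50 + 70 + 582 = 702
SLOC (source only) = code = 582

Total LOC: 702, SLOC: 582


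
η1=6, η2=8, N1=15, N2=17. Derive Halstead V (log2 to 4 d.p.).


Formula: V = N * log2(η), where N = N1 + N2 and η = η1 + η2
η = 6 + 8 = 14
N = 15 + 17 = 32
log2(14) ≈ 3.8074
V = 32 * 3.8074 = 121.84

121.84


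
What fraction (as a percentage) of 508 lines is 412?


Coverage = covered / total * 100
Coverage = 412 / 508 * 100
Coverage = 81.1%

81.1%


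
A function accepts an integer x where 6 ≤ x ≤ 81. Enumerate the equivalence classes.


Valid range: [6, 81]
Class 1: x < 6 — invalid
Class 2: 6 ≤ x ≤ 81 — valid
Class 3: x > 81 — invalid
Total equivalence classes: 3

3 equivalence classes


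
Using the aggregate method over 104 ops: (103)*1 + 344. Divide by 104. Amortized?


Formula: Amortized cost = Total cost / Operations
Total cost = (103 * 1) + (1 * 344)
Total cost = 103 + 344 = 447
Amortized = 447 / 104 = 4.2981

4.2981


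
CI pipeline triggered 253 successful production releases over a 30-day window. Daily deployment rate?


Formula: deployments per day = releases / days
= 253 / 30
= 8.433 deploys/day
(equivalently, 59.03 deploys/week)

8.433 deploys/day


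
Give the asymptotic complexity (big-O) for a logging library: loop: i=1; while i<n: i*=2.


Reasoning: i doubles each step so iterations are log2(n)
Complexity: O(log n)

O(log n)


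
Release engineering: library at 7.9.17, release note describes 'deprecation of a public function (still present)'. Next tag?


Current: 7.9.17
Change category: 'deprecation of a public function (still present)' → minor bump
SemVer rule: minor bump → increment MINOR, reset PATCH to 0 (MAJOR unchanged)
New: 7.10.0

7.10.0


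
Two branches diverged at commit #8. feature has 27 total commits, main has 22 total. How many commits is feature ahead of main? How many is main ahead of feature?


Common ancestor: commit #8
feature commits after divergence: 27 - 8 = 19
main commits after divergence: 22 - 8 = 14
feature is 19 commits ahead of main
main is 14 commits ahead of feature

feature ahead: 19, main ahead: 14


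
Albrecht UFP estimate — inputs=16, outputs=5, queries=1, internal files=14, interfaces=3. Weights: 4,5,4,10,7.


UFP = EI*4 + EO*5 + EQ*4 + ILF*10 + EIF*7
UFP = 16*4 + 5*5 + 1*4 + 14*10 + 3*7
UFP = 64 + 25 + 4 + 140 + 21
UFP = 254

254


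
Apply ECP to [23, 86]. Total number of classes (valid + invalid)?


Valid range: [23, 86]
Class 1: x < 23 — invalid
Class 2: 23 ≤ x ≤ 86 — valid
Class 3: x > 86 — invalid
Total equivalence classes: 3

3 equivalence classes


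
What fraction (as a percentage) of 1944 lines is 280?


Coverage = covered / total * 100
Coverage = 280 / 1944 * 100
Coverage = 14.4%

14.4%


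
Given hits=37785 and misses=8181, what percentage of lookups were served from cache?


Formula: hit rate = hits / (hits + misses) * 100
hit rate = 37785 / (37785 + 8181) * 100
hit rate = 37785 / 45966 * 100
hit rate = 82.2%

82.2%


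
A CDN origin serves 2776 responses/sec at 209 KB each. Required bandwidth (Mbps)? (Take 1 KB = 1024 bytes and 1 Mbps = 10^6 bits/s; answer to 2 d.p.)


Formula: Mbps = payload_bytes * RPS * 8 / 1e6
Payload per request = 209 KB = 209 * 1024 = 214016 bytes
Total bytes/sec = 214016 * 2776 = 594108416
Total bits/sec = 594108416 * 8 = 4752867328
Mbps = 4752867328 / 1e6 = 4752.87

4752.87 Mbps


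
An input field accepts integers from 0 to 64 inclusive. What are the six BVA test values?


Range: [0, 64]
Boundaries: just below min, min, min+1, max-1, max, just above max
Values: [-1, 0, 1, 63, 64, 65]

[-1, 0, 1, 63, 64, 65]


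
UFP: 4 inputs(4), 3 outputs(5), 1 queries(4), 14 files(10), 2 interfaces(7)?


UFP = EI*4 + EO*5 + EQ*4 + ILF*10 + EIF*7
UFP = 4*4 + 3*5 + 1*4 + 14*10 + 2*7
UFP = 16 + 15 + 4 + 140 + 14
UFP = 189

189


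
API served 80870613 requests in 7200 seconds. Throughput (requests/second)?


Formula: throughput = requests / seconds
throughput = 80870613 / 7200
throughput = 11232.03 requests/second

11232.03 requests/second


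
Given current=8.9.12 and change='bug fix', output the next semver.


Current: 8.9.12
Change category: 'bug fix' → patch bump
SemVer rule: patch bump → increment PATCH (MAJOR and MINOR unchanged)
New: 8.9.13

8.9.13


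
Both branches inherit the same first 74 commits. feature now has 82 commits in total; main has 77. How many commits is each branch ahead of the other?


Common ancestor: commit #74
feature commits after divergence: 82 - 74 = 8
main commits after divergence: 77 - 74 = 3
feature is 8 commits ahead of main
main is 3 commits ahead of feature

feature ahead: 8, main ahead: 3


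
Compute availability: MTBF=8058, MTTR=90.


Availability = MTBF / (MTBF + MTTR)
Availability = 8058 / (8058 + 90)
Availability = 8058 / 8148
Availability = 98.8954%

98.8954%


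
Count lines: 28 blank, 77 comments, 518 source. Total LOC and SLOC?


Total LOC = blank + comment + code
Total LOC = 28 + 77 + 518 = 623
SLOC (source only) = code = 518

Total LOC: 623, SLOC: 518


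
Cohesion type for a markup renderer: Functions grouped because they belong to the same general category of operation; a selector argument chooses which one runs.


Reasoning: Grouped by category of activity, not by data or sequence
Type: Logical cohesion

Logical cohesion


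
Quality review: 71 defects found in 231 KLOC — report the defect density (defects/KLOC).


Defect density = defects / KLOC
Defect density = 71 / 231
Defect density = 0.307 defects/KLOC

0.307 defects/KLOC


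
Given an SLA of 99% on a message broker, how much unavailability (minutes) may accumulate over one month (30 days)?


Formula: allowed downtime = period * (100 - SLA) / 100
Period (month (30 days)) = 43200 minutes
Unavailability fraction = (100 - 99.0) / 100
Allowed downtime = 43200 * (100 - 99.0) / 100
Allowed downtime = 432.0 minutes

432.0 minutes


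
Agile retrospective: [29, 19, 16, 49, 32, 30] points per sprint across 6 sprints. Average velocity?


Formula: Avg velocity = Total points / Number of sprints
Points: [29, 19, 16, 49, 32, 30]
Sum = 29 + 19 + 16 + 49 + 32 + 30 = 175
Avg velocity = 175 / 6 = 29.17 points/sprint

29.17 points/sprint


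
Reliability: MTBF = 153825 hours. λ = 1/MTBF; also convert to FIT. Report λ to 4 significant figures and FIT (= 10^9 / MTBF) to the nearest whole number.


Formula: λ = 1 / MTBF; FIT = λ × 1e9 = 1e9 / MTBF
λ = 1 / 153825 ≈ 6.501e-06 failures/hour
FIT = 1e9 / 153825 ≈ 6501 failures per 1e9 hours (nearest whole number)

λ = 6.501e-06 /h, FIT = 6501


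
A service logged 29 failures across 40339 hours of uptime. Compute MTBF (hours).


Formula: MTBF = Total operating time / Number of failures
MTBF = 40339 / 29
MTBF = 1391.0 hours

1391.0 hours


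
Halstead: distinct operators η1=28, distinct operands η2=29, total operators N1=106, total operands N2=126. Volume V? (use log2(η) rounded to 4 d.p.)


Formula: V = N * log2(η), where N = N1 + N2 and η = η1 + η2
η = 28 + 29 = 57
N = 106 + 126 = 232
log2(57) ≈ 5.8329
V = 232 * 5.8329 = 1353.23

1353.23


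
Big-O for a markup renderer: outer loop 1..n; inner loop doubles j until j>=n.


Reasoning: linear outer times logarithmic inner
Complexity: O(n log n)

O(n log n)


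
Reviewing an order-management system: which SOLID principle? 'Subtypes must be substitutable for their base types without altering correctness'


This describes the Liskov Substitution Principle (LSP)

Liskov Substitution Principle (LSP)


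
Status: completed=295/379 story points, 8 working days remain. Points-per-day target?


Formula: Required rate = Remaining points / Days left
Remaining = 379 - 295 = 84 points
Required rate = 84 / 8 = 10.5 points/day

10.5 points/day


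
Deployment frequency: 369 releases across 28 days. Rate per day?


Formula: deployments per day = releases / days
= 369 / 28
= 13.179 deploys/day
(equivalently, 92.25 deploys/week)

13.179 deploys/day


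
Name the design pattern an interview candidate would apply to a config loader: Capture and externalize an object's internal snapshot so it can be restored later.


This matches the Memento pattern

Memento


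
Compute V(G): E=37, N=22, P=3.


Formula: V(G) = E - N + 2P
V(G) = 37 - 22 + 2*3
V(G) = 15 + 6
V(G) = 21

21


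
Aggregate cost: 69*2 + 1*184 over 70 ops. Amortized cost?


Formula: Amortized cost = Total cost / Operations
Total cost = (69 * 2) + (1 * 184)
Total cost = 138 + 184 = 322
Amortized = 322 / 70 = 4.6

4.6


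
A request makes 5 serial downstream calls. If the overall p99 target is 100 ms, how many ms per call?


Formula: per_stage = total_budget / stages
per_stage = 100 / 5
per_stage = 20.0 ms

20.0 ms
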